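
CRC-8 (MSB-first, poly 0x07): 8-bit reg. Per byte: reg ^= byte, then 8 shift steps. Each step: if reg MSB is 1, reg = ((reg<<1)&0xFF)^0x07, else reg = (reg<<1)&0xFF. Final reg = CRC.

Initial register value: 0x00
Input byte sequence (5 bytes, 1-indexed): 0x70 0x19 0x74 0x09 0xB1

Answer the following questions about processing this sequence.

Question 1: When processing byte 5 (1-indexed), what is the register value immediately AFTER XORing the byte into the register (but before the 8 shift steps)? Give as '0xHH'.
Answer: 0xD2

Derivation:
Register before byte 5: 0x63
Byte 5: 0xB1
0x63 XOR 0xB1 = 0xD2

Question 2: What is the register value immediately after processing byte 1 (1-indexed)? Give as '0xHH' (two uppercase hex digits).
Answer: 0x57

Derivation:
After byte 1 (0x70): reg=0x57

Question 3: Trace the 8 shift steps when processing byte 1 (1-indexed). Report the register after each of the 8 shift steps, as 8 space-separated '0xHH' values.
Answer: 0xE0 0xC7 0x89 0x15 0x2A 0x54 0xA8 0x57

Derivation:
Register before byte 1: 0x00
After XOR with byte 0x70: 0x70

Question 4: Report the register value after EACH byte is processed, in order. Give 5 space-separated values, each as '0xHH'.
0x57 0xED 0xC6 0x63 0x30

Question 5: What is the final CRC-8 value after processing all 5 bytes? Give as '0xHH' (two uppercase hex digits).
Answer: 0x30

Derivation:
After byte 1 (0x70): reg=0x57
After byte 2 (0x19): reg=0xED
After byte 3 (0x74): reg=0xC6
After byte 4 (0x09): reg=0x63
After byte 5 (0xB1): reg=0x30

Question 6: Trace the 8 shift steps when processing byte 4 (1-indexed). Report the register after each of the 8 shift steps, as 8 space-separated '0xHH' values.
Answer: 0x99 0x35 0x6A 0xD4 0xAF 0x59 0xB2 0x63

Derivation:
After byte 1 (0x70): reg=0x57
After byte 2 (0x19): reg=0xED
After byte 3 (0x74): reg=0xC6
Register before byte 4: 0xC6
After XOR with byte 0x09: 0xCF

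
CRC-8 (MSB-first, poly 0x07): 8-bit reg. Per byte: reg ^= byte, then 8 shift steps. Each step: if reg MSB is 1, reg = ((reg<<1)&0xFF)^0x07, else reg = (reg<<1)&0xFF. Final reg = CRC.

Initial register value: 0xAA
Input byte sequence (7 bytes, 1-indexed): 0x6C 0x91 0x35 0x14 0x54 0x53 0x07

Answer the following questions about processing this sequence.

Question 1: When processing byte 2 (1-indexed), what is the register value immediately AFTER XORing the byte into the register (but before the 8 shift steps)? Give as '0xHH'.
Register before byte 2: 0x5C
Byte 2: 0x91
0x5C XOR 0x91 = 0xCD

Answer: 0xCD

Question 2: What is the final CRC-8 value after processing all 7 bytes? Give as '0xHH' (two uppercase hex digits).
Answer: 0x75

Derivation:
After byte 1 (0x6C): reg=0x5C
After byte 2 (0x91): reg=0x6D
After byte 3 (0x35): reg=0x8F
After byte 4 (0x14): reg=0xC8
After byte 5 (0x54): reg=0xDD
After byte 6 (0x53): reg=0xA3
After byte 7 (0x07): reg=0x75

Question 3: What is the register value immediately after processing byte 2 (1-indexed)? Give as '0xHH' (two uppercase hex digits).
After byte 1 (0x6C): reg=0x5C
After byte 2 (0x91): reg=0x6D

Answer: 0x6D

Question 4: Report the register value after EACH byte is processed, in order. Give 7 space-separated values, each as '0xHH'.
0x5C 0x6D 0x8F 0xC8 0xDD 0xA3 0x75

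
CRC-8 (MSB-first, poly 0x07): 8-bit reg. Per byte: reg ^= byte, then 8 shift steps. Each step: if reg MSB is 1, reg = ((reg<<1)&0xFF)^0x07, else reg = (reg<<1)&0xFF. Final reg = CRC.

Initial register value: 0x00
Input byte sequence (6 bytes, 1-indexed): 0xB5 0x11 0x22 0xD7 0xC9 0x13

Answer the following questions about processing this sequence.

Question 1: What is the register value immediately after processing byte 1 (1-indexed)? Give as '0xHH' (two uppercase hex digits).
After byte 1 (0xB5): reg=0x02

Answer: 0x02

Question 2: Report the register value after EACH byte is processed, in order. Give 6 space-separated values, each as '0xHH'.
0x02 0x79 0x86 0xB0 0x68 0x66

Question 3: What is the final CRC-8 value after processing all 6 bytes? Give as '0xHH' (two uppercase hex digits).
After byte 1 (0xB5): reg=0x02
After byte 2 (0x11): reg=0x79
After byte 3 (0x22): reg=0x86
After byte 4 (0xD7): reg=0xB0
After byte 5 (0xC9): reg=0x68
After byte 6 (0x13): reg=0x66

Answer: 0x66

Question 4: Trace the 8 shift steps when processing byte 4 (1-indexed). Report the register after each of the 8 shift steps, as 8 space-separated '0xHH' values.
After byte 1 (0xB5): reg=0x02
After byte 2 (0x11): reg=0x79
After byte 3 (0x22): reg=0x86
Register before byte 4: 0x86
After XOR with byte 0xD7: 0x51

Answer: 0xA2 0x43 0x86 0x0B 0x16 0x2C 0x58 0xB0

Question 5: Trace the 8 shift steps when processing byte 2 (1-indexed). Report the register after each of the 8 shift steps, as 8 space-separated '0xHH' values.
Answer: 0x26 0x4C 0x98 0x37 0x6E 0xDC 0xBF 0x79

Derivation:
After byte 1 (0xB5): reg=0x02
Register before byte 2: 0x02
After XOR with byte 0x11: 0x13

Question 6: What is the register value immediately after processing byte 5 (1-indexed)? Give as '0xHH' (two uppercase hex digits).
After byte 1 (0xB5): reg=0x02
After byte 2 (0x11): reg=0x79
After byte 3 (0x22): reg=0x86
After byte 4 (0xD7): reg=0xB0
After byte 5 (0xC9): reg=0x68

Answer: 0x68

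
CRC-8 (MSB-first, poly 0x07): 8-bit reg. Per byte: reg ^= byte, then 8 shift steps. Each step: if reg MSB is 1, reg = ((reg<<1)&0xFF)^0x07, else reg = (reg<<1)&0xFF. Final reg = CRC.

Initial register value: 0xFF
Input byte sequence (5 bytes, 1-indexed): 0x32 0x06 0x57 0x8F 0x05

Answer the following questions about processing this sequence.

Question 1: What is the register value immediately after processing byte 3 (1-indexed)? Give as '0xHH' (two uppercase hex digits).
After byte 1 (0x32): reg=0x6D
After byte 2 (0x06): reg=0x16
After byte 3 (0x57): reg=0xC0

Answer: 0xC0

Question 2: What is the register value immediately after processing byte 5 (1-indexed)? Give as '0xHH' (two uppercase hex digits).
Answer: 0x83

Derivation:
After byte 1 (0x32): reg=0x6D
After byte 2 (0x06): reg=0x16
After byte 3 (0x57): reg=0xC0
After byte 4 (0x8F): reg=0xEA
After byte 5 (0x05): reg=0x83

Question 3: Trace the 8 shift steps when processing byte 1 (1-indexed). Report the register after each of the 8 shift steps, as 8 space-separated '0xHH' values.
Answer: 0x9D 0x3D 0x7A 0xF4 0xEF 0xD9 0xB5 0x6D

Derivation:
Register before byte 1: 0xFF
After XOR with byte 0x32: 0xCD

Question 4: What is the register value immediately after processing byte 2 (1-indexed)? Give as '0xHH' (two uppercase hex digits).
Answer: 0x16

Derivation:
After byte 1 (0x32): reg=0x6D
After byte 2 (0x06): reg=0x16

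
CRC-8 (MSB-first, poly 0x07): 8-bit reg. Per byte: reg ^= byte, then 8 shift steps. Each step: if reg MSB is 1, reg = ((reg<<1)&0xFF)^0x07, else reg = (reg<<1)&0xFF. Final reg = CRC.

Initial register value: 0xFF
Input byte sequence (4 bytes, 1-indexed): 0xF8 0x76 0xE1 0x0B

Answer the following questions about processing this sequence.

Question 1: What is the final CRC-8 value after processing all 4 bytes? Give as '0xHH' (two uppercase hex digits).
After byte 1 (0xF8): reg=0x15
After byte 2 (0x76): reg=0x2E
After byte 3 (0xE1): reg=0x63
After byte 4 (0x0B): reg=0x1F

Answer: 0x1F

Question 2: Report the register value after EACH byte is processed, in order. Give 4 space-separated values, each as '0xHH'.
0x15 0x2E 0x63 0x1F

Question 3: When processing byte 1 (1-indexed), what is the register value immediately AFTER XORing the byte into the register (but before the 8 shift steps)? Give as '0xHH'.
Register before byte 1: 0xFF
Byte 1: 0xF8
0xFF XOR 0xF8 = 0x07

Answer: 0x07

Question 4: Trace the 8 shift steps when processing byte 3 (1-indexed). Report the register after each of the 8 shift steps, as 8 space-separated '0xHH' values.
After byte 1 (0xF8): reg=0x15
After byte 2 (0x76): reg=0x2E
Register before byte 3: 0x2E
After XOR with byte 0xE1: 0xCF

Answer: 0x99 0x35 0x6A 0xD4 0xAF 0x59 0xB2 0x63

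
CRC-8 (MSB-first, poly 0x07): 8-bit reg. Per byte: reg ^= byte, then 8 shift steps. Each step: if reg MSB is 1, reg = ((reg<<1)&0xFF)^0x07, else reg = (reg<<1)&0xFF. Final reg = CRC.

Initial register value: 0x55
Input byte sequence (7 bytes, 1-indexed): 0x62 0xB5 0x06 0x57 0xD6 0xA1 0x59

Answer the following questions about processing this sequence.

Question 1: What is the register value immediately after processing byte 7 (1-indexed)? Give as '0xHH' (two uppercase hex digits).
Answer: 0xA7

Derivation:
After byte 1 (0x62): reg=0x85
After byte 2 (0xB5): reg=0x90
After byte 3 (0x06): reg=0xEB
After byte 4 (0x57): reg=0x3D
After byte 5 (0xD6): reg=0x9F
After byte 6 (0xA1): reg=0xBA
After byte 7 (0x59): reg=0xA7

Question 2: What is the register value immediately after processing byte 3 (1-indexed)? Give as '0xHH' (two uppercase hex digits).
After byte 1 (0x62): reg=0x85
After byte 2 (0xB5): reg=0x90
After byte 3 (0x06): reg=0xEB

Answer: 0xEB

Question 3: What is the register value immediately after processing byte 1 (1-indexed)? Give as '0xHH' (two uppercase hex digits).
Answer: 0x85

Derivation:
After byte 1 (0x62): reg=0x85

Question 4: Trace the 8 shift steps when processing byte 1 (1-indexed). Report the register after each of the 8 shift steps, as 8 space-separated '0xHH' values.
Register before byte 1: 0x55
After XOR with byte 0x62: 0x37

Answer: 0x6E 0xDC 0xBF 0x79 0xF2 0xE3 0xC1 0x85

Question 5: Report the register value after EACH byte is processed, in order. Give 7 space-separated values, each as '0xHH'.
0x85 0x90 0xEB 0x3D 0x9F 0xBA 0xA7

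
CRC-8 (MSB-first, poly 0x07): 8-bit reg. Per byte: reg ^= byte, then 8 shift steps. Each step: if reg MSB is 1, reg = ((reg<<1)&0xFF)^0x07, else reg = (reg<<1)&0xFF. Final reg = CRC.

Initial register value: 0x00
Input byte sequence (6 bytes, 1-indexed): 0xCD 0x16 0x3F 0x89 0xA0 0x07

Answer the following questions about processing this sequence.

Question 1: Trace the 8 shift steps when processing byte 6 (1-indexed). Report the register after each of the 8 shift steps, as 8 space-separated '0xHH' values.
Answer: 0xF6 0xEB 0xD1 0xA5 0x4D 0x9A 0x33 0x66

Derivation:
After byte 1 (0xCD): reg=0x6D
After byte 2 (0x16): reg=0x66
After byte 3 (0x3F): reg=0x88
After byte 4 (0x89): reg=0x07
After byte 5 (0xA0): reg=0x7C
Register before byte 6: 0x7C
After XOR with byte 0x07: 0x7B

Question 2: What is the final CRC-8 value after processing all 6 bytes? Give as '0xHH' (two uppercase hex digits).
Answer: 0x66

Derivation:
After byte 1 (0xCD): reg=0x6D
After byte 2 (0x16): reg=0x66
After byte 3 (0x3F): reg=0x88
After byte 4 (0x89): reg=0x07
After byte 5 (0xA0): reg=0x7C
After byte 6 (0x07): reg=0x66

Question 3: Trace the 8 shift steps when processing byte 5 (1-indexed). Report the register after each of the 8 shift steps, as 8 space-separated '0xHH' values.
Answer: 0x49 0x92 0x23 0x46 0x8C 0x1F 0x3E 0x7C

Derivation:
After byte 1 (0xCD): reg=0x6D
After byte 2 (0x16): reg=0x66
After byte 3 (0x3F): reg=0x88
After byte 4 (0x89): reg=0x07
Register before byte 5: 0x07
After XOR with byte 0xA0: 0xA7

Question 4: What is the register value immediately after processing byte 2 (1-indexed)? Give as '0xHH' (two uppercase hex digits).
Answer: 0x66

Derivation:
After byte 1 (0xCD): reg=0x6D
After byte 2 (0x16): reg=0x66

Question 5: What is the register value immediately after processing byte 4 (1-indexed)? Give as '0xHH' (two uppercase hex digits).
After byte 1 (0xCD): reg=0x6D
After byte 2 (0x16): reg=0x66
After byte 3 (0x3F): reg=0x88
After byte 4 (0x89): reg=0x07

Answer: 0x07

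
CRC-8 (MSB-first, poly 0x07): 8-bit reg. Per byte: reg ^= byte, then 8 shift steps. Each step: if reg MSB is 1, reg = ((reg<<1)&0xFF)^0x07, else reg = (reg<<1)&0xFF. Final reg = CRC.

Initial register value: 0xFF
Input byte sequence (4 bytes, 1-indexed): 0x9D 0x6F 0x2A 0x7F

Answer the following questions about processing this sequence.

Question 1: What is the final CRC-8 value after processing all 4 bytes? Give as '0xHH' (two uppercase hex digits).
After byte 1 (0x9D): reg=0x29
After byte 2 (0x6F): reg=0xD5
After byte 3 (0x2A): reg=0xF3
After byte 4 (0x7F): reg=0xAD

Answer: 0xAD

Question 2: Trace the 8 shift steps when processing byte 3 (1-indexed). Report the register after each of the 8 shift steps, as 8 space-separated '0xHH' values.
After byte 1 (0x9D): reg=0x29
After byte 2 (0x6F): reg=0xD5
Register before byte 3: 0xD5
After XOR with byte 0x2A: 0xFF

Answer: 0xF9 0xF5 0xED 0xDD 0xBD 0x7D 0xFA 0xF3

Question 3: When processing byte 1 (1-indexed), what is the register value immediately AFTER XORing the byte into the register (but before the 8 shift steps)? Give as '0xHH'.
Register before byte 1: 0xFF
Byte 1: 0x9D
0xFF XOR 0x9D = 0x62

Answer: 0x62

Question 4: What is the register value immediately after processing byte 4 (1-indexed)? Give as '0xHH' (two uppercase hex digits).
After byte 1 (0x9D): reg=0x29
After byte 2 (0x6F): reg=0xD5
After byte 3 (0x2A): reg=0xF3
After byte 4 (0x7F): reg=0xAD

Answer: 0xAD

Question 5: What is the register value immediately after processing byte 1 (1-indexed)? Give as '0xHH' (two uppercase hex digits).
Answer: 0x29

Derivation:
After byte 1 (0x9D): reg=0x29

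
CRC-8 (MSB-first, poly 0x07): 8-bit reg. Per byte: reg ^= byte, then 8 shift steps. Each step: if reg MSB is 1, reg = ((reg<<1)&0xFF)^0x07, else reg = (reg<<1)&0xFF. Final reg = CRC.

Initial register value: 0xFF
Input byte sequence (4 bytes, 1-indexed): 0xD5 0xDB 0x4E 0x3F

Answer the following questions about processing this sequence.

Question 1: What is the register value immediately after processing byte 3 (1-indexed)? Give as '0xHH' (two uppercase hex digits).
Answer: 0x04

Derivation:
After byte 1 (0xD5): reg=0xD6
After byte 2 (0xDB): reg=0x23
After byte 3 (0x4E): reg=0x04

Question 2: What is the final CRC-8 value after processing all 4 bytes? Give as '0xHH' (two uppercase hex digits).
Answer: 0xA1

Derivation:
After byte 1 (0xD5): reg=0xD6
After byte 2 (0xDB): reg=0x23
After byte 3 (0x4E): reg=0x04
After byte 4 (0x3F): reg=0xA1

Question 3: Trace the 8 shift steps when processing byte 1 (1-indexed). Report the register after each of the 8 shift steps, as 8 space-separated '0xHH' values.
Answer: 0x54 0xA8 0x57 0xAE 0x5B 0xB6 0x6B 0xD6

Derivation:
Register before byte 1: 0xFF
After XOR with byte 0xD5: 0x2A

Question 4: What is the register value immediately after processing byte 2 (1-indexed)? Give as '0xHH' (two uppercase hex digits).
After byte 1 (0xD5): reg=0xD6
After byte 2 (0xDB): reg=0x23

Answer: 0x23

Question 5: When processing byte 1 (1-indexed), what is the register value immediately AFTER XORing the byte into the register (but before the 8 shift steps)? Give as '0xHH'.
Register before byte 1: 0xFF
Byte 1: 0xD5
0xFF XOR 0xD5 = 0x2A

Answer: 0x2A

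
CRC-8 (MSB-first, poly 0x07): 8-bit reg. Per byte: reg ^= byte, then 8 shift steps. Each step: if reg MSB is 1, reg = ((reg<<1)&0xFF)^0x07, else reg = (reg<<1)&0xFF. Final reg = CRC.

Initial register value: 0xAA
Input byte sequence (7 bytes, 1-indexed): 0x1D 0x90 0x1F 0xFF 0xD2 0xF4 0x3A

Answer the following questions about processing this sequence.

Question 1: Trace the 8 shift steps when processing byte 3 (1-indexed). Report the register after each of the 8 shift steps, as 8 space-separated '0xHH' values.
After byte 1 (0x1D): reg=0x0C
After byte 2 (0x90): reg=0xDD
Register before byte 3: 0xDD
After XOR with byte 0x1F: 0xC2

Answer: 0x83 0x01 0x02 0x04 0x08 0x10 0x20 0x40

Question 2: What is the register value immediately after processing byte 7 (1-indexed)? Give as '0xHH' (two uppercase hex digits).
After byte 1 (0x1D): reg=0x0C
After byte 2 (0x90): reg=0xDD
After byte 3 (0x1F): reg=0x40
After byte 4 (0xFF): reg=0x34
After byte 5 (0xD2): reg=0xBC
After byte 6 (0xF4): reg=0xFF
After byte 7 (0x3A): reg=0x55

Answer: 0x55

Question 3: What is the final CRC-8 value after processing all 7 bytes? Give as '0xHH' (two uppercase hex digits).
After byte 1 (0x1D): reg=0x0C
After byte 2 (0x90): reg=0xDD
After byte 3 (0x1F): reg=0x40
After byte 4 (0xFF): reg=0x34
After byte 5 (0xD2): reg=0xBC
After byte 6 (0xF4): reg=0xFF
After byte 7 (0x3A): reg=0x55

Answer: 0x55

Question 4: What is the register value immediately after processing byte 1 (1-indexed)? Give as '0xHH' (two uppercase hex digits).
After byte 1 (0x1D): reg=0x0C

Answer: 0x0C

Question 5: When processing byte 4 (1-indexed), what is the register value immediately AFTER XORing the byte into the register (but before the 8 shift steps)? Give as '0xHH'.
Answer: 0xBF

Derivation:
Register before byte 4: 0x40
Byte 4: 0xFF
0x40 XOR 0xFF = 0xBF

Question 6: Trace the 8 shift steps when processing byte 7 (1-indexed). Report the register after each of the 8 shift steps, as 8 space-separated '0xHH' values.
Answer: 0x8D 0x1D 0x3A 0x74 0xE8 0xD7 0xA9 0x55

Derivation:
After byte 1 (0x1D): reg=0x0C
After byte 2 (0x90): reg=0xDD
After byte 3 (0x1F): reg=0x40
After byte 4 (0xFF): reg=0x34
After byte 5 (0xD2): reg=0xBC
After byte 6 (0xF4): reg=0xFF
Register before byte 7: 0xFF
After XOR with byte 0x3A: 0xC5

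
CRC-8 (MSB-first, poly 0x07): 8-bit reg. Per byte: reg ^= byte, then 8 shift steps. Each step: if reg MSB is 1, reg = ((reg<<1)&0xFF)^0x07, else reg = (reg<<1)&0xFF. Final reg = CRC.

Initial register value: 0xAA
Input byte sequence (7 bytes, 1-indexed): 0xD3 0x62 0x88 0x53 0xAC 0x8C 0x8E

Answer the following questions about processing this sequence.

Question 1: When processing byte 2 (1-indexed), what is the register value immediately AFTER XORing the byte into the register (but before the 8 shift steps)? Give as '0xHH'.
Answer: 0x0A

Derivation:
Register before byte 2: 0x68
Byte 2: 0x62
0x68 XOR 0x62 = 0x0A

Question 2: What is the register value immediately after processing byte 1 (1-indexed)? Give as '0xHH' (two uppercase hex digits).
Answer: 0x68

Derivation:
After byte 1 (0xD3): reg=0x68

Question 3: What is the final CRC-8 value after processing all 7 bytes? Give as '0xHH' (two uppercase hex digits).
After byte 1 (0xD3): reg=0x68
After byte 2 (0x62): reg=0x36
After byte 3 (0x88): reg=0x33
After byte 4 (0x53): reg=0x27
After byte 5 (0xAC): reg=0xB8
After byte 6 (0x8C): reg=0x8C
After byte 7 (0x8E): reg=0x0E

Answer: 0x0E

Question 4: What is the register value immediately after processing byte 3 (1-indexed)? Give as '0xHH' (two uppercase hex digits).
After byte 1 (0xD3): reg=0x68
After byte 2 (0x62): reg=0x36
After byte 3 (0x88): reg=0x33

Answer: 0x33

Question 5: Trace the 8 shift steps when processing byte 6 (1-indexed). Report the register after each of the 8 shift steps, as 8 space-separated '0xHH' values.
After byte 1 (0xD3): reg=0x68
After byte 2 (0x62): reg=0x36
After byte 3 (0x88): reg=0x33
After byte 4 (0x53): reg=0x27
After byte 5 (0xAC): reg=0xB8
Register before byte 6: 0xB8
After XOR with byte 0x8C: 0x34

Answer: 0x68 0xD0 0xA7 0x49 0x92 0x23 0x46 0x8C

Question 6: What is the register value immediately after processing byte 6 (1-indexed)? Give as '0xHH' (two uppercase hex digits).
Answer: 0x8C

Derivation:
After byte 1 (0xD3): reg=0x68
After byte 2 (0x62): reg=0x36
After byte 3 (0x88): reg=0x33
After byte 4 (0x53): reg=0x27
After byte 5 (0xAC): reg=0xB8
After byte 6 (0x8C): reg=0x8C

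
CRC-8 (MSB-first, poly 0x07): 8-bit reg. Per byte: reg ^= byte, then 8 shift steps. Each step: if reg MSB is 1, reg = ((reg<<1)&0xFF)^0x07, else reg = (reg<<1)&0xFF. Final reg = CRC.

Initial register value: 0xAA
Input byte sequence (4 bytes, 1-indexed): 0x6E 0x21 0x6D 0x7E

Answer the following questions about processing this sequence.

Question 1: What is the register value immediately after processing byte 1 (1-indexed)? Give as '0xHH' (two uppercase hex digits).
Answer: 0x52

Derivation:
After byte 1 (0x6E): reg=0x52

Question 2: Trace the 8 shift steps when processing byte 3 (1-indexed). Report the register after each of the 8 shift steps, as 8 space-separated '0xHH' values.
Answer: 0x66 0xCC 0x9F 0x39 0x72 0xE4 0xCF 0x99

Derivation:
After byte 1 (0x6E): reg=0x52
After byte 2 (0x21): reg=0x5E
Register before byte 3: 0x5E
After XOR with byte 0x6D: 0x33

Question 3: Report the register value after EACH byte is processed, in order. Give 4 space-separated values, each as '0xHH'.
0x52 0x5E 0x99 0xBB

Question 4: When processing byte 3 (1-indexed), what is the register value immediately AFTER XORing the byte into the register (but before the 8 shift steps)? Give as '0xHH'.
Answer: 0x33

Derivation:
Register before byte 3: 0x5E
Byte 3: 0x6D
0x5E XOR 0x6D = 0x33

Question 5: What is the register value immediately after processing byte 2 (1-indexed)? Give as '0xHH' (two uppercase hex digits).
Answer: 0x5E

Derivation:
After byte 1 (0x6E): reg=0x52
After byte 2 (0x21): reg=0x5E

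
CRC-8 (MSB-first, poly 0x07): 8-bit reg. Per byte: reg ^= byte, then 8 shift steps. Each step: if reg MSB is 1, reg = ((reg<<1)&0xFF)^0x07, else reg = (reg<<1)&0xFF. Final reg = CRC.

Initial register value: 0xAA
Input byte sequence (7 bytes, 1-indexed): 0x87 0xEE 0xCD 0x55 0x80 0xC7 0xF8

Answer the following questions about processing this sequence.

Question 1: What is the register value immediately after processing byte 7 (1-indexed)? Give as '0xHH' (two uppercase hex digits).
Answer: 0x8B

Derivation:
After byte 1 (0x87): reg=0xC3
After byte 2 (0xEE): reg=0xC3
After byte 3 (0xCD): reg=0x2A
After byte 4 (0x55): reg=0x7A
After byte 5 (0x80): reg=0xE8
After byte 6 (0xC7): reg=0xCD
After byte 7 (0xF8): reg=0x8B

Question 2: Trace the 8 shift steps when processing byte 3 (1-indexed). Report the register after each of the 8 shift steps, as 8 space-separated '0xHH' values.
Answer: 0x1C 0x38 0x70 0xE0 0xC7 0x89 0x15 0x2A

Derivation:
After byte 1 (0x87): reg=0xC3
After byte 2 (0xEE): reg=0xC3
Register before byte 3: 0xC3
After XOR with byte 0xCD: 0x0E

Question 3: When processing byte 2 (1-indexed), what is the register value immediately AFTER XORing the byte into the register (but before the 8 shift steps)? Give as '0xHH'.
Register before byte 2: 0xC3
Byte 2: 0xEE
0xC3 XOR 0xEE = 0x2D

Answer: 0x2D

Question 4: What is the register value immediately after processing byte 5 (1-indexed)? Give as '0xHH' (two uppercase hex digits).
After byte 1 (0x87): reg=0xC3
After byte 2 (0xEE): reg=0xC3
After byte 3 (0xCD): reg=0x2A
After byte 4 (0x55): reg=0x7A
After byte 5 (0x80): reg=0xE8

Answer: 0xE8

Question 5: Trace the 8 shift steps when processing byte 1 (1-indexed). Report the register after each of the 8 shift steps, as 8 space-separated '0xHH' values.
Register before byte 1: 0xAA
After XOR with byte 0x87: 0x2D

Answer: 0x5A 0xB4 0x6F 0xDE 0xBB 0x71 0xE2 0xC3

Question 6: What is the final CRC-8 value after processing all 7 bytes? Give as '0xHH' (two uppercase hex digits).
Answer: 0x8B

Derivation:
After byte 1 (0x87): reg=0xC3
After byte 2 (0xEE): reg=0xC3
After byte 3 (0xCD): reg=0x2A
After byte 4 (0x55): reg=0x7A
After byte 5 (0x80): reg=0xE8
After byte 6 (0xC7): reg=0xCD
After byte 7 (0xF8): reg=0x8B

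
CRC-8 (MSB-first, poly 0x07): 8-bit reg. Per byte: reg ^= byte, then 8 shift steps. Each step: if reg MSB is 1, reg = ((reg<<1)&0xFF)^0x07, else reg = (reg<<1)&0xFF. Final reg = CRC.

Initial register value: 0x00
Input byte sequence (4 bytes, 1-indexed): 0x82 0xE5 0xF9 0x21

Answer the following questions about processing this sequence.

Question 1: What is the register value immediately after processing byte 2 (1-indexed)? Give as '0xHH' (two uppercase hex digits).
Answer: 0x29

Derivation:
After byte 1 (0x82): reg=0x87
After byte 2 (0xE5): reg=0x29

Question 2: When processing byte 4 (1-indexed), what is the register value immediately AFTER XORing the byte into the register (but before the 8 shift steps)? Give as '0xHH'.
Register before byte 4: 0x3E
Byte 4: 0x21
0x3E XOR 0x21 = 0x1F

Answer: 0x1F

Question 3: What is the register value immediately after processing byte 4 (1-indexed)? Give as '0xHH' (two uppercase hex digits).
After byte 1 (0x82): reg=0x87
After byte 2 (0xE5): reg=0x29
After byte 3 (0xF9): reg=0x3E
After byte 4 (0x21): reg=0x5D

Answer: 0x5D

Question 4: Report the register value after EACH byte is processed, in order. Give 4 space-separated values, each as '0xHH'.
0x87 0x29 0x3E 0x5D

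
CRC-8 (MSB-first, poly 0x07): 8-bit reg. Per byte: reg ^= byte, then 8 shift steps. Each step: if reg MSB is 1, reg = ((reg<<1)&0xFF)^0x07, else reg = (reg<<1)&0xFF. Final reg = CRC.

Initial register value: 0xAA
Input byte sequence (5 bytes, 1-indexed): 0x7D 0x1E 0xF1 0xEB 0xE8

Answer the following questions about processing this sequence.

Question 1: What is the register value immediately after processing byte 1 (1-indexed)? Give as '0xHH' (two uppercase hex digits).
Answer: 0x2B

Derivation:
After byte 1 (0x7D): reg=0x2B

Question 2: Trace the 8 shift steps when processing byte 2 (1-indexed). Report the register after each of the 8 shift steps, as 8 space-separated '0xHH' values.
Answer: 0x6A 0xD4 0xAF 0x59 0xB2 0x63 0xC6 0x8B

Derivation:
After byte 1 (0x7D): reg=0x2B
Register before byte 2: 0x2B
After XOR with byte 0x1E: 0x35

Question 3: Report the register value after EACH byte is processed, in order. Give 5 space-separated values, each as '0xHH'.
0x2B 0x8B 0x61 0xBF 0xA2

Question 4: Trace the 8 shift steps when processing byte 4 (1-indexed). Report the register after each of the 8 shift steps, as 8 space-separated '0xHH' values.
After byte 1 (0x7D): reg=0x2B
After byte 2 (0x1E): reg=0x8B
After byte 3 (0xF1): reg=0x61
Register before byte 4: 0x61
After XOR with byte 0xEB: 0x8A

Answer: 0x13 0x26 0x4C 0x98 0x37 0x6E 0xDC 0xBF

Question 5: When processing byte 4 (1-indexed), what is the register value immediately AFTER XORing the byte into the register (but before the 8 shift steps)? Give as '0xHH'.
Register before byte 4: 0x61
Byte 4: 0xEB
0x61 XOR 0xEB = 0x8A

Answer: 0x8A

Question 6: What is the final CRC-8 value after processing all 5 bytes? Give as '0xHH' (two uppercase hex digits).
Answer: 0xA2

Derivation:
After byte 1 (0x7D): reg=0x2B
After byte 2 (0x1E): reg=0x8B
After byte 3 (0xF1): reg=0x61
After byte 4 (0xEB): reg=0xBF
After byte 5 (0xE8): reg=0xA2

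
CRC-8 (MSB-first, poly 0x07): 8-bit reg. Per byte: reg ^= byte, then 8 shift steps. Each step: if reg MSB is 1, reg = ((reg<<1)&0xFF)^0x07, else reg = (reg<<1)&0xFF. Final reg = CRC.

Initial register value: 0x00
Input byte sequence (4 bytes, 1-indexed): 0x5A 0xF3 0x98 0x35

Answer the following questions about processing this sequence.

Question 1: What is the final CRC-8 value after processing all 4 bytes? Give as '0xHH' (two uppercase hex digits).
After byte 1 (0x5A): reg=0x81
After byte 2 (0xF3): reg=0x59
After byte 3 (0x98): reg=0x49
After byte 4 (0x35): reg=0x73

Answer: 0x73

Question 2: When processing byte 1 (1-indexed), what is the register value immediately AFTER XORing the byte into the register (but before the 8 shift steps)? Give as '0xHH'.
Register before byte 1: 0x00
Byte 1: 0x5A
0x00 XOR 0x5A = 0x5A

Answer: 0x5A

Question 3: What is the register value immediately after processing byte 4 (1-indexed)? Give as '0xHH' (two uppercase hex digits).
Answer: 0x73

Derivation:
After byte 1 (0x5A): reg=0x81
After byte 2 (0xF3): reg=0x59
After byte 3 (0x98): reg=0x49
After byte 4 (0x35): reg=0x73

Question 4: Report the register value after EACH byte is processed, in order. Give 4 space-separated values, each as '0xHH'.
0x81 0x59 0x49 0x73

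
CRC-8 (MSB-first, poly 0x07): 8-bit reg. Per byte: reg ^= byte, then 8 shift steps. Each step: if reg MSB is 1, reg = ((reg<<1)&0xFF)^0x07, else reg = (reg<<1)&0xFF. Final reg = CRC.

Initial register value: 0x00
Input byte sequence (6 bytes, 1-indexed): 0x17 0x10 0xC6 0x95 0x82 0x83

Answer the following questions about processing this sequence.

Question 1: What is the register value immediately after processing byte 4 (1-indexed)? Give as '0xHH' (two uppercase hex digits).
After byte 1 (0x17): reg=0x65
After byte 2 (0x10): reg=0x4C
After byte 3 (0xC6): reg=0xBF
After byte 4 (0x95): reg=0xD6

Answer: 0xD6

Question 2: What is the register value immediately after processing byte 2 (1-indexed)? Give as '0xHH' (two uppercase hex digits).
After byte 1 (0x17): reg=0x65
After byte 2 (0x10): reg=0x4C

Answer: 0x4C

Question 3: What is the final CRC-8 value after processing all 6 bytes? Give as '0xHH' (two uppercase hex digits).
After byte 1 (0x17): reg=0x65
After byte 2 (0x10): reg=0x4C
After byte 3 (0xC6): reg=0xBF
After byte 4 (0x95): reg=0xD6
After byte 5 (0x82): reg=0xAB
After byte 6 (0x83): reg=0xD8

Answer: 0xD8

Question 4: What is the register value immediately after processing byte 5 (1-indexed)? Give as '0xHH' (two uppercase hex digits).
After byte 1 (0x17): reg=0x65
After byte 2 (0x10): reg=0x4C
After byte 3 (0xC6): reg=0xBF
After byte 4 (0x95): reg=0xD6
After byte 5 (0x82): reg=0xAB

Answer: 0xAB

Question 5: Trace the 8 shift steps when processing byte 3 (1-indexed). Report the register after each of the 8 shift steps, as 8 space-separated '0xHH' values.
Answer: 0x13 0x26 0x4C 0x98 0x37 0x6E 0xDC 0xBF

Derivation:
After byte 1 (0x17): reg=0x65
After byte 2 (0x10): reg=0x4C
Register before byte 3: 0x4C
After XOR with byte 0xC6: 0x8A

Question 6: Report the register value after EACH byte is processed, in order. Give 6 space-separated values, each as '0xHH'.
0x65 0x4C 0xBF 0xD6 0xAB 0xD8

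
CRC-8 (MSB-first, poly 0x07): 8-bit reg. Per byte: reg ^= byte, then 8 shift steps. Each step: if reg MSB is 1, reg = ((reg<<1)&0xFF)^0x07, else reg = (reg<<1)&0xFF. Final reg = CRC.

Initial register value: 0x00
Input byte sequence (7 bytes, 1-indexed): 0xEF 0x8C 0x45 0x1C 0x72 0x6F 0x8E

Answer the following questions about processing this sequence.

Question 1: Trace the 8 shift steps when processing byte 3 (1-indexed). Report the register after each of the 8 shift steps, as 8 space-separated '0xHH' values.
Answer: 0xD0 0xA7 0x49 0x92 0x23 0x46 0x8C 0x1F

Derivation:
After byte 1 (0xEF): reg=0x83
After byte 2 (0x8C): reg=0x2D
Register before byte 3: 0x2D
After XOR with byte 0x45: 0x68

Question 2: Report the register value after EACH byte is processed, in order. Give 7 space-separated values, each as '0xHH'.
0x83 0x2D 0x1F 0x09 0x66 0x3F 0x1E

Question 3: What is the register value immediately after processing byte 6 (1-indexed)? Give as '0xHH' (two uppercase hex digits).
After byte 1 (0xEF): reg=0x83
After byte 2 (0x8C): reg=0x2D
After byte 3 (0x45): reg=0x1F
After byte 4 (0x1C): reg=0x09
After byte 5 (0x72): reg=0x66
After byte 6 (0x6F): reg=0x3F

Answer: 0x3F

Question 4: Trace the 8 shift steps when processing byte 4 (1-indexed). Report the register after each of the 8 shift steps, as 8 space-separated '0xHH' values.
After byte 1 (0xEF): reg=0x83
After byte 2 (0x8C): reg=0x2D
After byte 3 (0x45): reg=0x1F
Register before byte 4: 0x1F
After XOR with byte 0x1C: 0x03

Answer: 0x06 0x0C 0x18 0x30 0x60 0xC0 0x87 0x09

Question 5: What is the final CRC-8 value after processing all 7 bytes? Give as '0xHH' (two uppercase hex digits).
After byte 1 (0xEF): reg=0x83
After byte 2 (0x8C): reg=0x2D
After byte 3 (0x45): reg=0x1F
After byte 4 (0x1C): reg=0x09
After byte 5 (0x72): reg=0x66
After byte 6 (0x6F): reg=0x3F
After byte 7 (0x8E): reg=0x1E

Answer: 0x1E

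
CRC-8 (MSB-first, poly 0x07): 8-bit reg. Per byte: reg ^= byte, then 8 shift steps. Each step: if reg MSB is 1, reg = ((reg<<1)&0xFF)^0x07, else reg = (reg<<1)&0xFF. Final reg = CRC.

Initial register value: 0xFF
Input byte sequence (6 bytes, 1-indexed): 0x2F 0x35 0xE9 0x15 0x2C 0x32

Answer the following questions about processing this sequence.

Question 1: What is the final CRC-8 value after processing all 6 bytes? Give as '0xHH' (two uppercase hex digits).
After byte 1 (0x2F): reg=0x3E
After byte 2 (0x35): reg=0x31
After byte 3 (0xE9): reg=0x06
After byte 4 (0x15): reg=0x79
After byte 5 (0x2C): reg=0xAC
After byte 6 (0x32): reg=0xD3

Answer: 0xD3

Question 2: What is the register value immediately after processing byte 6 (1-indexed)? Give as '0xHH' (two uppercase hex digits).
After byte 1 (0x2F): reg=0x3E
After byte 2 (0x35): reg=0x31
After byte 3 (0xE9): reg=0x06
After byte 4 (0x15): reg=0x79
After byte 5 (0x2C): reg=0xAC
After byte 6 (0x32): reg=0xD3

Answer: 0xD3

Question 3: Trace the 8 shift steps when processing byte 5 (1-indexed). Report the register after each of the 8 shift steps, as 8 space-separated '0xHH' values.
After byte 1 (0x2F): reg=0x3E
After byte 2 (0x35): reg=0x31
After byte 3 (0xE9): reg=0x06
After byte 4 (0x15): reg=0x79
Register before byte 5: 0x79
After XOR with byte 0x2C: 0x55

Answer: 0xAA 0x53 0xA6 0x4B 0x96 0x2B 0x56 0xAC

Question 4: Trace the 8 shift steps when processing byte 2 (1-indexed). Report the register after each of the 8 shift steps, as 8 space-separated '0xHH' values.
Answer: 0x16 0x2C 0x58 0xB0 0x67 0xCE 0x9B 0x31

Derivation:
After byte 1 (0x2F): reg=0x3E
Register before byte 2: 0x3E
After XOR with byte 0x35: 0x0B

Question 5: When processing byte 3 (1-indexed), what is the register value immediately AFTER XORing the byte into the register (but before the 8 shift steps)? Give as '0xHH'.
Answer: 0xD8

Derivation:
Register before byte 3: 0x31
Byte 3: 0xE9
0x31 XOR 0xE9 = 0xD8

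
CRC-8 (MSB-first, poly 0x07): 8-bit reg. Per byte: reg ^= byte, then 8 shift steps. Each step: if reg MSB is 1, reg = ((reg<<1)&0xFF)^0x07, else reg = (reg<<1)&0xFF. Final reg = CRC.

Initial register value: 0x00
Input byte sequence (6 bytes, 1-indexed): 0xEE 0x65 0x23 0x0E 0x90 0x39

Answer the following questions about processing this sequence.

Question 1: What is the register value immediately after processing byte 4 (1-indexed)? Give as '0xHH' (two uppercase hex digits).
After byte 1 (0xEE): reg=0x84
After byte 2 (0x65): reg=0xA9
After byte 3 (0x23): reg=0xBF
After byte 4 (0x0E): reg=0x1E

Answer: 0x1E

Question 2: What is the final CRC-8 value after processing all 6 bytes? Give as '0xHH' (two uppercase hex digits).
After byte 1 (0xEE): reg=0x84
After byte 2 (0x65): reg=0xA9
After byte 3 (0x23): reg=0xBF
After byte 4 (0x0E): reg=0x1E
After byte 5 (0x90): reg=0xA3
After byte 6 (0x39): reg=0xCF

Answer: 0xCF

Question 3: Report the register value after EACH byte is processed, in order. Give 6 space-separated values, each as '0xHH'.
0x84 0xA9 0xBF 0x1E 0xA3 0xCF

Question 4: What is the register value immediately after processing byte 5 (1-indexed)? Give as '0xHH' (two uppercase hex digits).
Answer: 0xA3

Derivation:
After byte 1 (0xEE): reg=0x84
After byte 2 (0x65): reg=0xA9
After byte 3 (0x23): reg=0xBF
After byte 4 (0x0E): reg=0x1E
After byte 5 (0x90): reg=0xA3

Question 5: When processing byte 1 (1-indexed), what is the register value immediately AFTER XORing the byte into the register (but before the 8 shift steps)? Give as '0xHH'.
Answer: 0xEE

Derivation:
Register before byte 1: 0x00
Byte 1: 0xEE
0x00 XOR 0xEE = 0xEE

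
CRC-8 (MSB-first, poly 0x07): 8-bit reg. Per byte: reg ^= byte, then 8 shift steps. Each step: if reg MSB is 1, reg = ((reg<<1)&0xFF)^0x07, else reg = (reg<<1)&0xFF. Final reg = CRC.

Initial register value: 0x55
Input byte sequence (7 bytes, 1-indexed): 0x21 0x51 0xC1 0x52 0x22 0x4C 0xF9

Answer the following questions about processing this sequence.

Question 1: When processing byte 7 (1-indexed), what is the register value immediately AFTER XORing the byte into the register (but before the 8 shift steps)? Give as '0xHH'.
Register before byte 7: 0xC6
Byte 7: 0xF9
0xC6 XOR 0xF9 = 0x3F

Answer: 0x3F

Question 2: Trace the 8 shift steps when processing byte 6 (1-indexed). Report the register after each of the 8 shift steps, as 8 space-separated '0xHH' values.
After byte 1 (0x21): reg=0x4B
After byte 2 (0x51): reg=0x46
After byte 3 (0xC1): reg=0x9C
After byte 4 (0x52): reg=0x64
After byte 5 (0x22): reg=0xD5
Register before byte 6: 0xD5
After XOR with byte 0x4C: 0x99

Answer: 0x35 0x6A 0xD4 0xAF 0x59 0xB2 0x63 0xC6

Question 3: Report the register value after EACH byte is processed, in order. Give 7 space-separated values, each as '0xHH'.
0x4B 0x46 0x9C 0x64 0xD5 0xC6 0xBD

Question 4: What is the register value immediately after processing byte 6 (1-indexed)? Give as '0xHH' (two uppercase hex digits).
Answer: 0xC6

Derivation:
After byte 1 (0x21): reg=0x4B
After byte 2 (0x51): reg=0x46
After byte 3 (0xC1): reg=0x9C
After byte 4 (0x52): reg=0x64
After byte 5 (0x22): reg=0xD5
After byte 6 (0x4C): reg=0xC6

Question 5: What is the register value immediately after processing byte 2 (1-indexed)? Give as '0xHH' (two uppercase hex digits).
Answer: 0x46

Derivation:
After byte 1 (0x21): reg=0x4B
After byte 2 (0x51): reg=0x46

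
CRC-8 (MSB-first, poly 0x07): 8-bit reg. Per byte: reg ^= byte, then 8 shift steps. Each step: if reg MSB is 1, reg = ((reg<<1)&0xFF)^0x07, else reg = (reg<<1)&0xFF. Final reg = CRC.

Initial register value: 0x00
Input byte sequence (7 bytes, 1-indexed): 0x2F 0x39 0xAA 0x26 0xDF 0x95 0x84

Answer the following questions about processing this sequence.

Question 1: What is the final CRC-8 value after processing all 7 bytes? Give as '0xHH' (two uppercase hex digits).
Answer: 0x52

Derivation:
After byte 1 (0x2F): reg=0xCD
After byte 2 (0x39): reg=0xC2
After byte 3 (0xAA): reg=0x1F
After byte 4 (0x26): reg=0xAF
After byte 5 (0xDF): reg=0x57
After byte 6 (0x95): reg=0x40
After byte 7 (0x84): reg=0x52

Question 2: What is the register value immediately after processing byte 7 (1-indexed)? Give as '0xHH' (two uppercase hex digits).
After byte 1 (0x2F): reg=0xCD
After byte 2 (0x39): reg=0xC2
After byte 3 (0xAA): reg=0x1F
After byte 4 (0x26): reg=0xAF
After byte 5 (0xDF): reg=0x57
After byte 6 (0x95): reg=0x40
After byte 7 (0x84): reg=0x52

Answer: 0x52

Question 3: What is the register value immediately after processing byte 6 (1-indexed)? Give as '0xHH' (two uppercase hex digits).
After byte 1 (0x2F): reg=0xCD
After byte 2 (0x39): reg=0xC2
After byte 3 (0xAA): reg=0x1F
After byte 4 (0x26): reg=0xAF
After byte 5 (0xDF): reg=0x57
After byte 6 (0x95): reg=0x40

Answer: 0x40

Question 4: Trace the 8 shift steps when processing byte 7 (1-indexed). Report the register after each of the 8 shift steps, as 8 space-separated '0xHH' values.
After byte 1 (0x2F): reg=0xCD
After byte 2 (0x39): reg=0xC2
After byte 3 (0xAA): reg=0x1F
After byte 4 (0x26): reg=0xAF
After byte 5 (0xDF): reg=0x57
After byte 6 (0x95): reg=0x40
Register before byte 7: 0x40
After XOR with byte 0x84: 0xC4

Answer: 0x8F 0x19 0x32 0x64 0xC8 0x97 0x29 0x52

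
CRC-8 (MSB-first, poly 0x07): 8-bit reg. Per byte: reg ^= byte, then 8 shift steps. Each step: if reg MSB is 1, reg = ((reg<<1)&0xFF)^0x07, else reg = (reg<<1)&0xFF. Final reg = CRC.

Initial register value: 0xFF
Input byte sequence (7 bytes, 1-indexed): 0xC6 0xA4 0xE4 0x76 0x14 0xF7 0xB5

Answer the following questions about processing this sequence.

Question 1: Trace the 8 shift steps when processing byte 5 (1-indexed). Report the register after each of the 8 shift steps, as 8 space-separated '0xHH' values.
After byte 1 (0xC6): reg=0xAF
After byte 2 (0xA4): reg=0x31
After byte 3 (0xE4): reg=0x25
After byte 4 (0x76): reg=0xBE
Register before byte 5: 0xBE
After XOR with byte 0x14: 0xAA

Answer: 0x53 0xA6 0x4B 0x96 0x2B 0x56 0xAC 0x5F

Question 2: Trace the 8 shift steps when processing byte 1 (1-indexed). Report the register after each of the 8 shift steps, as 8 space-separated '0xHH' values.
Answer: 0x72 0xE4 0xCF 0x99 0x35 0x6A 0xD4 0xAF

Derivation:
Register before byte 1: 0xFF
After XOR with byte 0xC6: 0x39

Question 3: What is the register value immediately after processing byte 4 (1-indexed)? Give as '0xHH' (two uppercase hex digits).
Answer: 0xBE

Derivation:
After byte 1 (0xC6): reg=0xAF
After byte 2 (0xA4): reg=0x31
After byte 3 (0xE4): reg=0x25
After byte 4 (0x76): reg=0xBE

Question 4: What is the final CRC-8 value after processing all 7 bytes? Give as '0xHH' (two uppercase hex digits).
After byte 1 (0xC6): reg=0xAF
After byte 2 (0xA4): reg=0x31
After byte 3 (0xE4): reg=0x25
After byte 4 (0x76): reg=0xBE
After byte 5 (0x14): reg=0x5F
After byte 6 (0xF7): reg=0x51
After byte 7 (0xB5): reg=0xB2

Answer: 0xB2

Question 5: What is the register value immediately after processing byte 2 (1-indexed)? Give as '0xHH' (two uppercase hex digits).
After byte 1 (0xC6): reg=0xAF
After byte 2 (0xA4): reg=0x31

Answer: 0x31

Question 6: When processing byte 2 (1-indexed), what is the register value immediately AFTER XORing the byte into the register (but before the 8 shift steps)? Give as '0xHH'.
Register before byte 2: 0xAF
Byte 2: 0xA4
0xAF XOR 0xA4 = 0x0B

Answer: 0x0B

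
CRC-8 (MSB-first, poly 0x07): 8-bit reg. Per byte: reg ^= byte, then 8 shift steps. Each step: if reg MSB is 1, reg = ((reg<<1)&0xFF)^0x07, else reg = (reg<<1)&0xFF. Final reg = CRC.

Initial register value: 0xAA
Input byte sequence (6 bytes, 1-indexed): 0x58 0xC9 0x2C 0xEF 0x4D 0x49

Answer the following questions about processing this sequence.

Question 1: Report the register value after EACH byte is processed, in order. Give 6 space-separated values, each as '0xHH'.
0xD0 0x4F 0x2E 0x49 0x1C 0xAC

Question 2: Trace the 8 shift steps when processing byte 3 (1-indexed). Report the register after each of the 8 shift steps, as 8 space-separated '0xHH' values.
After byte 1 (0x58): reg=0xD0
After byte 2 (0xC9): reg=0x4F
Register before byte 3: 0x4F
After XOR with byte 0x2C: 0x63

Answer: 0xC6 0x8B 0x11 0x22 0x44 0x88 0x17 0x2E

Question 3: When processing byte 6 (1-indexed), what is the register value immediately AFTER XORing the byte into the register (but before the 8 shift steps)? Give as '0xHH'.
Answer: 0x55

Derivation:
Register before byte 6: 0x1C
Byte 6: 0x49
0x1C XOR 0x49 = 0x55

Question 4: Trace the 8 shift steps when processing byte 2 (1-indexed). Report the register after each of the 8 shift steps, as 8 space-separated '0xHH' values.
Answer: 0x32 0x64 0xC8 0x97 0x29 0x52 0xA4 0x4F

Derivation:
After byte 1 (0x58): reg=0xD0
Register before byte 2: 0xD0
After XOR with byte 0xC9: 0x19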